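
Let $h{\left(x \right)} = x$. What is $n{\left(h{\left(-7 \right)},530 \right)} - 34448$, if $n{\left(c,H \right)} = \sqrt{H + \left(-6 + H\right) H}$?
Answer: $-34448 + 5 \sqrt{11130} \approx -33921.0$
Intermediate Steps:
$n{\left(c,H \right)} = \sqrt{H + H \left(-6 + H\right)}$
$n{\left(h{\left(-7 \right)},530 \right)} - 34448 = \sqrt{530 \left(-5 + 530\right)} - 34448 = \sqrt{530 \cdot 525} - 34448 = \sqrt{278250} - 34448 = 5 \sqrt{11130} - 34448 = -34448 + 5 \sqrt{11130}$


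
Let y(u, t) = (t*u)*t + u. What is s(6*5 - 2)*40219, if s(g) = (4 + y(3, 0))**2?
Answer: 1970731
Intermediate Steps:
y(u, t) = u + u*t**2 (y(u, t) = u*t**2 + u = u + u*t**2)
s(g) = 49 (s(g) = (4 + 3*(1 + 0**2))**2 = (4 + 3*(1 + 0))**2 = (4 + 3*1)**2 = (4 + 3)**2 = 7**2 = 49)
s(6*5 - 2)*40219 = 49*40219 = 1970731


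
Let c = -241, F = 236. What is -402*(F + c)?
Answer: 2010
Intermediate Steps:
-402*(F + c) = -402*(236 - 241) = -402*(-5) = 2010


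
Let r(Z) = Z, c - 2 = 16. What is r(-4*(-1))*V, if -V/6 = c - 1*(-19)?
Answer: -888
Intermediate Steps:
c = 18 (c = 2 + 16 = 18)
V = -222 (V = -6*(18 - 1*(-19)) = -6*(18 + 19) = -6*37 = -222)
r(-4*(-1))*V = -4*(-1)*(-222) = 4*(-222) = -888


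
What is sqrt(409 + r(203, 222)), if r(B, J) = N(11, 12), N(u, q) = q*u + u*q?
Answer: sqrt(673) ≈ 25.942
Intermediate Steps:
N(u, q) = 2*q*u (N(u, q) = q*u + q*u = 2*q*u)
r(B, J) = 264 (r(B, J) = 2*12*11 = 264)
sqrt(409 + r(203, 222)) = sqrt(409 + 264) = sqrt(673)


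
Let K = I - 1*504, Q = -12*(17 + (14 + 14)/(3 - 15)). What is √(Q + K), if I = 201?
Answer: I*√479 ≈ 21.886*I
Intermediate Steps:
Q = -176 (Q = -12*(17 + 28/(-12)) = -12*(17 + 28*(-1/12)) = -12*(17 - 7/3) = -12*44/3 = -176)
K = -303 (K = 201 - 1*504 = 201 - 504 = -303)
√(Q + K) = √(-176 - 303) = √(-479) = I*√479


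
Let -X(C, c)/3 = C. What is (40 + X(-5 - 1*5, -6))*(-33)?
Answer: -2310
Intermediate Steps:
X(C, c) = -3*C
(40 + X(-5 - 1*5, -6))*(-33) = (40 - 3*(-5 - 1*5))*(-33) = (40 - 3*(-5 - 5))*(-33) = (40 - 3*(-10))*(-33) = (40 + 30)*(-33) = 70*(-33) = -2310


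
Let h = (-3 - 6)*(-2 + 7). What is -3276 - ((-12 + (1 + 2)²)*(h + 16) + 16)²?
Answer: -13885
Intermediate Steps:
h = -45 (h = -9*5 = -45)
-3276 - ((-12 + (1 + 2)²)*(h + 16) + 16)² = -3276 - ((-12 + (1 + 2)²)*(-45 + 16) + 16)² = -3276 - ((-12 + 3²)*(-29) + 16)² = -3276 - ((-12 + 9)*(-29) + 16)² = -3276 - (-3*(-29) + 16)² = -3276 - (87 + 16)² = -3276 - 1*103² = -3276 - 1*10609 = -3276 - 10609 = -13885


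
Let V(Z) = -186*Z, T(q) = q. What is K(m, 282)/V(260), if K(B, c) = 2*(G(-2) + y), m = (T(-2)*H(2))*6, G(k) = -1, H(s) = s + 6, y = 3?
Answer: -1/12090 ≈ -8.2713e-5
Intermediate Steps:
H(s) = 6 + s
m = -96 (m = -2*(6 + 2)*6 = -2*8*6 = -16*6 = -96)
K(B, c) = 4 (K(B, c) = 2*(-1 + 3) = 2*2 = 4)
K(m, 282)/V(260) = 4/((-186*260)) = 4/(-48360) = 4*(-1/48360) = -1/12090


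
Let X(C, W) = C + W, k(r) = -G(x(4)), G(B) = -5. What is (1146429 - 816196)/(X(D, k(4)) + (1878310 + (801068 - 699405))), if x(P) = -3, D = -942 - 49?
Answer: 330233/1978987 ≈ 0.16687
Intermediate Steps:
D = -991
k(r) = 5 (k(r) = -1*(-5) = 5)
(1146429 - 816196)/(X(D, k(4)) + (1878310 + (801068 - 699405))) = (1146429 - 816196)/((-991 + 5) + (1878310 + (801068 - 699405))) = 330233/(-986 + (1878310 + 101663)) = 330233/(-986 + 1979973) = 330233/1978987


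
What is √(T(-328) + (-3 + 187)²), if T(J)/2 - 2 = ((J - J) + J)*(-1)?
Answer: 2*√8629 ≈ 185.78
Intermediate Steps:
T(J) = 4 - 2*J (T(J) = 4 + 2*(((J - J) + J)*(-1)) = 4 + 2*((0 + J)*(-1)) = 4 + 2*(J*(-1)) = 4 + 2*(-J) = 4 - 2*J)
√(T(-328) + (-3 + 187)²) = √((4 - 2*(-328)) + (-3 + 187)²) = √((4 + 656) + 184²) = √(660 + 33856) = √34516 = 2*√8629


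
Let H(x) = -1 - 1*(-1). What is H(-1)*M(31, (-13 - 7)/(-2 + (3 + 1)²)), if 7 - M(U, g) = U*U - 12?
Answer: 0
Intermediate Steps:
H(x) = 0 (H(x) = -1 + 1 = 0)
M(U, g) = 19 - U² (M(U, g) = 7 - (U*U - 12) = 7 - (U² - 12) = 7 - (-12 + U²) = 7 + (12 - U²) = 19 - U²)
H(-1)*M(31, (-13 - 7)/(-2 + (3 + 1)²)) = 0*(19 - 1*31²) = 0*(19 - 1*961) = 0*(19 - 961) = 0*(-942) = 0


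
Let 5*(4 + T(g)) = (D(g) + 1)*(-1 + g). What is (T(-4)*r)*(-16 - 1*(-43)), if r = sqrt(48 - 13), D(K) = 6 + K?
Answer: -189*sqrt(35) ≈ -1118.1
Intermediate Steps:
T(g) = -4 + (-1 + g)*(7 + g)/5 (T(g) = -4 + (((6 + g) + 1)*(-1 + g))/5 = -4 + ((7 + g)*(-1 + g))/5 = -4 + ((-1 + g)*(7 + g))/5 = -4 + (-1 + g)*(7 + g)/5)
r = sqrt(35) ≈ 5.9161
(T(-4)*r)*(-16 - 1*(-43)) = ((-27/5 + (1/5)*(-4)*(6 - 4))*sqrt(35))*(-16 - 1*(-43)) = ((-27/5 + (1/5)*(-4)*2)*sqrt(35))*(-16 + 43) = ((-27/5 - 8/5)*sqrt(35))*27 = -7*sqrt(35)*27 = -189*sqrt(35)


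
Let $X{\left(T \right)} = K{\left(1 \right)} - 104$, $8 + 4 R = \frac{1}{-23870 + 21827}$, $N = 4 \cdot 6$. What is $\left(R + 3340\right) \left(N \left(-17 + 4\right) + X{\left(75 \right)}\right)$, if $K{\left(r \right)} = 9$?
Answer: $- \frac{11102200945}{8172} \approx -1.3586 \cdot 10^{6}$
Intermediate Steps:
$N = 24$
$R = - \frac{16345}{8172}$ ($R = -2 + \frac{1}{4 \left(-23870 + 21827\right)} = -2 + \frac{1}{4 \left(-2043\right)} = -2 + \frac{1}{4} \left(- \frac{1}{2043}\right) = -2 - \frac{1}{8172} = - \frac{16345}{8172} \approx -2.0001$)
$X{\left(T \right)} = -95$ ($X{\left(T \right)} = 9 - 104 = -95$)
$\left(R + 3340\right) \left(N \left(-17 + 4\right) + X{\left(75 \right)}\right) = \left(- \frac{16345}{8172} + 3340\right) \left(24 \left(-17 + 4\right) - 95\right) = \frac{27278135 \left(24 \left(-13\right) - 95\right)}{8172} = \frac{27278135 \left(-312 - 95\right)}{8172} = \frac{27278135}{8172} \left(-407\right) = - \frac{11102200945}{8172}$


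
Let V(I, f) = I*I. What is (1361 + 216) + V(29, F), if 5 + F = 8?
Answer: 2418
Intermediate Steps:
F = 3 (F = -5 + 8 = 3)
V(I, f) = I²
(1361 + 216) + V(29, F) = (1361 + 216) + 29² = 1577 + 841 = 2418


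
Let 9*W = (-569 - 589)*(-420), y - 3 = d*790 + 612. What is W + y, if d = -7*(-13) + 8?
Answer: 132865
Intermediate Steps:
d = 99 (d = 91 + 8 = 99)
y = 78825 (y = 3 + (99*790 + 612) = 3 + (78210 + 612) = 3 + 78822 = 78825)
W = 54040 (W = ((-569 - 589)*(-420))/9 = (-1158*(-420))/9 = (⅑)*486360 = 54040)
W + y = 54040 + 78825 = 132865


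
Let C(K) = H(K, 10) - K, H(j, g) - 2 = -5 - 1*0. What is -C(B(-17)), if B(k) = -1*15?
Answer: -12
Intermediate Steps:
H(j, g) = -3 (H(j, g) = 2 + (-5 - 1*0) = 2 + (-5 + 0) = 2 - 5 = -3)
B(k) = -15
C(K) = -3 - K
-C(B(-17)) = -(-3 - 1*(-15)) = -(-3 + 15) = -1*12 = -12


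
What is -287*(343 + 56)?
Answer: -114513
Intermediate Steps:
-287*(343 + 56) = -287*399 = -114513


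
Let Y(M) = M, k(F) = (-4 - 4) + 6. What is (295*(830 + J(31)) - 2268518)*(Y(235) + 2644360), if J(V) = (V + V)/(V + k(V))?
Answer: -155153316316790/29 ≈ -5.3501e+12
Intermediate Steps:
k(F) = -2 (k(F) = -8 + 6 = -2)
J(V) = 2*V/(-2 + V) (J(V) = (V + V)/(V - 2) = (2*V)/(-2 + V) = 2*V/(-2 + V))
(295*(830 + J(31)) - 2268518)*(Y(235) + 2644360) = (295*(830 + 2*31/(-2 + 31)) - 2268518)*(235 + 2644360) = (295*(830 + 2*31/29) - 2268518)*2644595 = (295*(830 + 2*31*(1/29)) - 2268518)*2644595 = (295*(830 + 62/29) - 2268518)*2644595 = (295*(24132/29) - 2268518)*2644595 = (7118940/29 - 2268518)*2644595 = -58668082/29*2644595 = -155153316316790/29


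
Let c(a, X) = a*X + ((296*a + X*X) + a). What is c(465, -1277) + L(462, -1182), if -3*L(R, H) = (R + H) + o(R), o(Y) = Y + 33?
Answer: 1175104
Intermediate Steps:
o(Y) = 33 + Y
L(R, H) = -11 - 2*R/3 - H/3 (L(R, H) = -((R + H) + (33 + R))/3 = -((H + R) + (33 + R))/3 = -(33 + H + 2*R)/3 = -11 - 2*R/3 - H/3)
c(a, X) = X² + 297*a + X*a (c(a, X) = X*a + ((296*a + X²) + a) = X*a + ((X² + 296*a) + a) = X*a + (X² + 297*a) = X² + 297*a + X*a)
c(465, -1277) + L(462, -1182) = ((-1277)² + 297*465 - 1277*465) + (-11 - ⅔*462 - ⅓*(-1182)) = (1630729 + 138105 - 593805) + (-11 - 308 + 394) = 1175029 + 75 = 1175104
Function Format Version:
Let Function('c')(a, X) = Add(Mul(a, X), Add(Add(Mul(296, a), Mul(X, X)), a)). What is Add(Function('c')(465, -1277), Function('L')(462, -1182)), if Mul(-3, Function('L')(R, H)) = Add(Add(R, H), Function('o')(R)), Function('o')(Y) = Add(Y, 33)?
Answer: 1175104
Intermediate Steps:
Function('o')(Y) = Add(33, Y)
Function('L')(R, H) = Add(-11, Mul(Rational(-2, 3), R), Mul(Rational(-1, 3), H)) (Function('L')(R, H) = Mul(Rational(-1, 3), Add(Add(R, H), Add(33, R))) = Mul(Rational(-1, 3), Add(Add(H, R), Add(33, R))) = Mul(Rational(-1, 3), Add(33, H, Mul(2, R))) = Add(-11, Mul(Rational(-2, 3), R), Mul(Rational(-1, 3), H)))
Function('c')(a, X) = Add(Pow(X, 2), Mul(297, a), Mul(X, a)) (Function('c')(a, X) = Add(Mul(X, a), Add(Add(Mul(296, a), Pow(X, 2)), a)) = Add(Mul(X, a), Add(Add(Pow(X, 2), Mul(296, a)), a)) = Add(Mul(X, a), Add(Pow(X, 2), Mul(297, a))) = Add(Pow(X, 2), Mul(297, a), Mul(X, a)))
Add(Function('c')(465, -1277), Function('L')(462, -1182)) = Add(Add(Pow(-1277, 2), Mul(297, 465), Mul(-1277, 465)), Add(-11, Mul(Rational(-2, 3), 462), Mul(Rational(-1, 3), -1182))) = Add(Add(1630729, 138105, -593805), Add(-11, -308, 394)) = Add(1175029, 75) = 1175104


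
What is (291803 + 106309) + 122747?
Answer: 520859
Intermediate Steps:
(291803 + 106309) + 122747 = 398112 + 122747 = 520859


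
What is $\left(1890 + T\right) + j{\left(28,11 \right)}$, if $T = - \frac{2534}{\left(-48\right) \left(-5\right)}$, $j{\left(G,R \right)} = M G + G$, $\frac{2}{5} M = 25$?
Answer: $\frac{438893}{120} \approx 3657.4$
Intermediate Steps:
$M = \frac{125}{2}$ ($M = \frac{5}{2} \cdot 25 = \frac{125}{2} \approx 62.5$)
$j{\left(G,R \right)} = \frac{127 G}{2}$ ($j{\left(G,R \right)} = \frac{125 G}{2} + G = \frac{127 G}{2}$)
$T = - \frac{1267}{120}$ ($T = - \frac{2534}{240} = \left(-2534\right) \frac{1}{240} = - \frac{1267}{120} \approx -10.558$)
$\left(1890 + T\right) + j{\left(28,11 \right)} = \left(1890 - \frac{1267}{120}\right) + \frac{127}{2} \cdot 28 = \frac{225533}{120} + 1778 = \frac{438893}{120}$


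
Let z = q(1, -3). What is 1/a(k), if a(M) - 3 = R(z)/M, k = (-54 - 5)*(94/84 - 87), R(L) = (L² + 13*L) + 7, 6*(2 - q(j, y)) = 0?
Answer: 212813/639993 ≈ 0.33252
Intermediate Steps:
q(j, y) = 2 (q(j, y) = 2 - ⅙*0 = 2 + 0 = 2)
z = 2
R(L) = 7 + L² + 13*L
k = 212813/42 (k = -59*(94*(1/84) - 87) = -59*(47/42 - 87) = -59*(-3607/42) = 212813/42 ≈ 5067.0)
a(M) = 3 + 37/M (a(M) = 3 + (7 + 2² + 13*2)/M = 3 + (7 + 4 + 26)/M = 3 + 37/M)
1/a(k) = 1/(3 + 37/(212813/42)) = 1/(3 + 37*(42/212813)) = 1/(3 + 1554/212813) = 1/(639993/212813) = 212813/639993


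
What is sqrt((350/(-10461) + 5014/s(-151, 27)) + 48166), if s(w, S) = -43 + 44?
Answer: sqrt(5819617805430)/10461 ≈ 230.61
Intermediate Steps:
s(w, S) = 1
sqrt((350/(-10461) + 5014/s(-151, 27)) + 48166) = sqrt((350/(-10461) + 5014/1) + 48166) = sqrt((350*(-1/10461) + 5014*1) + 48166) = sqrt((-350/10461 + 5014) + 48166) = sqrt(52451104/10461 + 48166) = sqrt(556315630/10461) = sqrt(5819617805430)/10461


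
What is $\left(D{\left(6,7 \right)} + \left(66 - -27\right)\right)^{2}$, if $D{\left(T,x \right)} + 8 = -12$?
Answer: $5329$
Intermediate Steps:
$D{\left(T,x \right)} = -20$ ($D{\left(T,x \right)} = -8 - 12 = -20$)
$\left(D{\left(6,7 \right)} + \left(66 - -27\right)\right)^{2} = \left(-20 + \left(66 - -27\right)\right)^{2} = \left(-20 + \left(66 + 27\right)\right)^{2} = \left(-20 + 93\right)^{2} = 73^{2} = 5329$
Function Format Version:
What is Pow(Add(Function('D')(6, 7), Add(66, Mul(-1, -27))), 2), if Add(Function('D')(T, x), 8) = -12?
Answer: 5329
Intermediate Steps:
Function('D')(T, x) = -20 (Function('D')(T, x) = Add(-8, -12) = -20)
Pow(Add(Function('D')(6, 7), Add(66, Mul(-1, -27))), 2) = Pow(Add(-20, Add(66, Mul(-1, -27))), 2) = Pow(Add(-20, Add(66, 27)), 2) = Pow(Add(-20, 93), 2) = Pow(73, 2) = 5329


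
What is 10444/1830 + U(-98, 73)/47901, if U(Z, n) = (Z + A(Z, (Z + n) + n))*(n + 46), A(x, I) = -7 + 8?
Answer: 11408437/2087115 ≈ 5.4661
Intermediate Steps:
A(x, I) = 1
U(Z, n) = (1 + Z)*(46 + n) (U(Z, n) = (Z + 1)*(n + 46) = (1 + Z)*(46 + n))
10444/1830 + U(-98, 73)/47901 = 10444/1830 + (46 + 73 + 46*(-98) - 98*73)/47901 = 10444*(1/1830) + (46 + 73 - 4508 - 7154)*(1/47901) = 5222/915 - 11543*1/47901 = 5222/915 - 1649/6843 = 11408437/2087115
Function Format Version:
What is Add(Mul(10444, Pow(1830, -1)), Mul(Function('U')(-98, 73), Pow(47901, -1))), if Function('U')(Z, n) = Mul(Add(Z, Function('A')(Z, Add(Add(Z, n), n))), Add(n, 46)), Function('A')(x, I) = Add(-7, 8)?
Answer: Rational(11408437, 2087115) ≈ 5.4661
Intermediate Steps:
Function('A')(x, I) = 1
Function('U')(Z, n) = Mul(Add(1, Z), Add(46, n)) (Function('U')(Z, n) = Mul(Add(Z, 1), Add(n, 46)) = Mul(Add(1, Z), Add(46, n)))
Add(Mul(10444, Pow(1830, -1)), Mul(Function('U')(-98, 73), Pow(47901, -1))) = Add(Mul(10444, Pow(1830, -1)), Mul(Add(46, 73, Mul(46, -98), Mul(-98, 73)), Pow(47901, -1))) = Add(Mul(10444, Rational(1, 1830)), Mul(Add(46, 73, -4508, -7154), Rational(1, 47901))) = Add(Rational(5222, 915), Mul(-11543, Rational(1, 47901))) = Add(Rational(5222, 915), Rational(-1649, 6843)) = Rational(11408437, 2087115)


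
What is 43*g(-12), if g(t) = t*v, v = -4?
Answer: 2064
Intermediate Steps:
g(t) = -4*t (g(t) = t*(-4) = -4*t)
43*g(-12) = 43*(-4*(-12)) = 43*48 = 2064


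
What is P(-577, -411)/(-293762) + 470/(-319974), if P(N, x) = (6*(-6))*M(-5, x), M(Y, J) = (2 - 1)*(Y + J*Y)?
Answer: 5869003265/23499050547 ≈ 0.24975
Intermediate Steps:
M(Y, J) = Y + J*Y (M(Y, J) = 1*(Y + J*Y) = Y + J*Y)
P(N, x) = 180 + 180*x (P(N, x) = (6*(-6))*(-5*(1 + x)) = -36*(-5 - 5*x) = 180 + 180*x)
P(-577, -411)/(-293762) + 470/(-319974) = (180 + 180*(-411))/(-293762) + 470/(-319974) = (180 - 73980)*(-1/293762) + 470*(-1/319974) = -73800*(-1/293762) - 235/159987 = 36900/146881 - 235/159987 = 5869003265/23499050547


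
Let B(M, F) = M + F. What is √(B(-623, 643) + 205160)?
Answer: 2*√51295 ≈ 452.97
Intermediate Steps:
B(M, F) = F + M
√(B(-623, 643) + 205160) = √((643 - 623) + 205160) = √(20 + 205160) = √205180 = 2*√51295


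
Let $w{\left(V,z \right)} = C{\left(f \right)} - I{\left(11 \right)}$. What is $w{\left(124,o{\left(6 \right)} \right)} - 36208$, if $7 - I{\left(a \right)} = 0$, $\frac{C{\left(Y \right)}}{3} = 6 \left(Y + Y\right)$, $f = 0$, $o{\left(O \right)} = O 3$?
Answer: $-36215$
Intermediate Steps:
$o{\left(O \right)} = 3 O$
$C{\left(Y \right)} = 36 Y$ ($C{\left(Y \right)} = 3 \cdot 6 \left(Y + Y\right) = 3 \cdot 6 \cdot 2 Y = 3 \cdot 12 Y = 36 Y$)
$I{\left(a \right)} = 7$ ($I{\left(a \right)} = 7 - 0 = 7 + 0 = 7$)
$w{\left(V,z \right)} = -7$ ($w{\left(V,z \right)} = 36 \cdot 0 - 7 = 0 - 7 = -7$)
$w{\left(124,o{\left(6 \right)} \right)} - 36208 = -7 - 36208 = -36215$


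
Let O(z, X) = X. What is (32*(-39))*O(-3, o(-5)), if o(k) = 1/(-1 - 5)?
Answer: 208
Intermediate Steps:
o(k) = -⅙ (o(k) = 1/(-6) = -⅙)
(32*(-39))*O(-3, o(-5)) = (32*(-39))*(-⅙) = -1248*(-⅙) = 208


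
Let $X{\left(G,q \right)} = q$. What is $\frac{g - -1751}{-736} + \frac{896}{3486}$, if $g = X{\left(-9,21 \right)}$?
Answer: $- \frac{98531}{45816} \approx -2.1506$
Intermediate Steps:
$g = 21$
$\frac{g - -1751}{-736} + \frac{896}{3486} = \frac{21 - -1751}{-736} + \frac{896}{3486} = \left(21 + 1751\right) \left(- \frac{1}{736}\right) + 896 \cdot \frac{1}{3486} = 1772 \left(- \frac{1}{736}\right) + \frac{64}{249} = - \frac{443}{184} + \frac{64}{249} = - \frac{98531}{45816}$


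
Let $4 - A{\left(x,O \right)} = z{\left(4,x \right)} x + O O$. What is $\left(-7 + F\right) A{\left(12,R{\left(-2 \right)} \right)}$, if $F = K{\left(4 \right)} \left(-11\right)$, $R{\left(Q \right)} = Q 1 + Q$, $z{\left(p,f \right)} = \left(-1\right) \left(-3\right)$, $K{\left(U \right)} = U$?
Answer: $2448$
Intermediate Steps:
$z{\left(p,f \right)} = 3$
$R{\left(Q \right)} = 2 Q$ ($R{\left(Q \right)} = Q + Q = 2 Q$)
$A{\left(x,O \right)} = 4 - O^{2} - 3 x$ ($A{\left(x,O \right)} = 4 - \left(3 x + O O\right) = 4 - \left(3 x + O^{2}\right) = 4 - \left(O^{2} + 3 x\right) = 4 - O^{2} - 3 x$)
$F = -44$ ($F = 4 \left(-11\right) = -44$)
$\left(-7 + F\right) A{\left(12,R{\left(-2 \right)} \right)} = \left(-7 - 44\right) \left(4 - \left(2 \left(-2\right)\right)^{2} - 36\right) = - 51 \left(4 - \left(-4\right)^{2} - 36\right) = - 51 \left(4 - 16 - 36\right) = \left(-51\right) \left(-48\right) = 2448$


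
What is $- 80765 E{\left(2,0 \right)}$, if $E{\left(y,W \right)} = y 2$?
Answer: $-323060$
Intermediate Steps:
$E{\left(y,W \right)} = 2 y$
$- 80765 E{\left(2,0 \right)} = - 80765 \cdot 2 \cdot 2 = \left(-80765\right) 4 = -323060$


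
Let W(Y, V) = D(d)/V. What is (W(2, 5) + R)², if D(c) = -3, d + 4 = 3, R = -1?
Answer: 64/25 ≈ 2.5600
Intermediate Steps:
d = -1 (d = -4 + 3 = -1)
W(Y, V) = -3/V
(W(2, 5) + R)² = (-3/5 - 1)² = (-3*⅕ - 1)² = (-⅗ - 1)² = (-8/5)² = 64/25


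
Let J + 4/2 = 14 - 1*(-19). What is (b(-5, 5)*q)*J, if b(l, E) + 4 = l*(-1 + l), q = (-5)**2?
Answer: 20150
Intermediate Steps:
q = 25
b(l, E) = -4 + l*(-1 + l)
J = 31 (J = -2 + (14 - 1*(-19)) = -2 + (14 + 19) = -2 + 33 = 31)
(b(-5, 5)*q)*J = ((-4 + (-5)**2 - 1*(-5))*25)*31 = ((-4 + 25 + 5)*25)*31 = (26*25)*31 = 650*31 = 20150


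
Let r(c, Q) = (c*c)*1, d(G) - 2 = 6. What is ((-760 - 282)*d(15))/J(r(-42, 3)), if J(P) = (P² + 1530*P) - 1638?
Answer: -4168/2904489 ≈ -0.0014350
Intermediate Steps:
d(G) = 8 (d(G) = 2 + 6 = 8)
r(c, Q) = c² (r(c, Q) = c²*1 = c²)
J(P) = -1638 + P² + 1530*P
((-760 - 282)*d(15))/J(r(-42, 3)) = ((-760 - 282)*8)/(-1638 + ((-42)²)² + 1530*(-42)²) = (-1042*8)/(-1638 + 1764² + 1530*1764) = -8336/(-1638 + 3111696 + 2698920) = -8336/5808978 = -8336*1/5808978 = -4168/2904489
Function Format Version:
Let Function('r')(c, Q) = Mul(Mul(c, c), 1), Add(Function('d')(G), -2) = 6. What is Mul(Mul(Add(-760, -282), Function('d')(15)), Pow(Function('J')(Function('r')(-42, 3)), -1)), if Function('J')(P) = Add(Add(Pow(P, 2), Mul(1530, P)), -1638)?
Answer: Rational(-4168, 2904489) ≈ -0.0014350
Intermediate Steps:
Function('d')(G) = 8 (Function('d')(G) = Add(2, 6) = 8)
Function('r')(c, Q) = Pow(c, 2) (Function('r')(c, Q) = Mul(Pow(c, 2), 1) = Pow(c, 2))
Function('J')(P) = Add(-1638, Pow(P, 2), Mul(1530, P))
Mul(Mul(Add(-760, -282), Function('d')(15)), Pow(Function('J')(Function('r')(-42, 3)), -1)) = Mul(Mul(Add(-760, -282), 8), Pow(Add(-1638, Pow(Pow(-42, 2), 2), Mul(1530, Pow(-42, 2))), -1)) = Mul(Mul(-1042, 8), Pow(Add(-1638, Pow(1764, 2), Mul(1530, 1764)), -1)) = Mul(-8336, Pow(Add(-1638, 3111696, 2698920), -1)) = Mul(-8336, Pow(5808978, -1)) = Mul(-8336, Rational(1, 5808978)) = Rational(-4168, 2904489)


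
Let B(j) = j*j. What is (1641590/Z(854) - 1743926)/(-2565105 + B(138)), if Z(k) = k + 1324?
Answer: 1898314619/2772660429 ≈ 0.68465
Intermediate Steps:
Z(k) = 1324 + k
B(j) = j**2
(1641590/Z(854) - 1743926)/(-2565105 + B(138)) = (1641590/(1324 + 854) - 1743926)/(-2565105 + 138**2) = (1641590/2178 - 1743926)/(-2565105 + 19044) = (1641590*(1/2178) - 1743926)/(-2546061) = (820795/1089 - 1743926)*(-1/2546061) = -1898314619/1089*(-1/2546061) = 1898314619/2772660429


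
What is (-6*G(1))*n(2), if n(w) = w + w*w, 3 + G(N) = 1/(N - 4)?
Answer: 120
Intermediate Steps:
G(N) = -3 + 1/(-4 + N) (G(N) = -3 + 1/(N - 4) = -3 + 1/(-4 + N))
n(w) = w + w**2
(-6*G(1))*n(2) = (-6*(13 - 3*1)/(-4 + 1))*(2*(1 + 2)) = (-6*(13 - 3)/(-3))*(2*3) = -(-2)*10*6 = -6*(-10/3)*6 = 20*6 = 120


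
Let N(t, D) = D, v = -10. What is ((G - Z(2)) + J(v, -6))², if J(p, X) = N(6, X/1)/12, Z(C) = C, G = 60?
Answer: 13225/4 ≈ 3306.3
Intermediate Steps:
J(p, X) = X/12 (J(p, X) = (X/1)/12 = (X*1)*(1/12) = X*(1/12) = X/12)
((G - Z(2)) + J(v, -6))² = ((60 - 1*2) + (1/12)*(-6))² = ((60 - 2) - ½)² = (58 - ½)² = (115/2)² = 13225/4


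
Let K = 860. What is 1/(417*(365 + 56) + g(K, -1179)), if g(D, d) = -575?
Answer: 1/174982 ≈ 5.7149e-6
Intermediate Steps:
1/(417*(365 + 56) + g(K, -1179)) = 1/(417*(365 + 56) - 575) = 1/(417*421 - 575) = 1/(175557 - 575) = 1/174982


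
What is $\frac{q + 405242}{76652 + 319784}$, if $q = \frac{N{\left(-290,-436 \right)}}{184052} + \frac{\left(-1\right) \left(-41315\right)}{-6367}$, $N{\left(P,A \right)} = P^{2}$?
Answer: $\frac{59359931284331}{58070890978078} \approx 1.0222$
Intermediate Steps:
$q = - \frac{1767160920}{292964771}$ ($q = \frac{\left(-290\right)^{2}}{184052} + \frac{\left(-1\right) \left(-41315\right)}{-6367} = 84100 \cdot \frac{1}{184052} + 41315 \left(- \frac{1}{6367}\right) = \frac{21025}{46013} - \frac{41315}{6367} = - \frac{1767160920}{292964771} \approx -6.032$)
$\frac{q + 405242}{76652 + 319784} = \frac{- \frac{1767160920}{292964771} + 405242}{76652 + 319784} = \frac{118719862568662}{292964771 \cdot 396436} = \frac{118719862568662}{292964771} \cdot \frac{1}{396436} = \frac{59359931284331}{58070890978078}$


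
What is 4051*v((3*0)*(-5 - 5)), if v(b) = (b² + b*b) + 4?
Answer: 16204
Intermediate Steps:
v(b) = 4 + 2*b² (v(b) = (b² + b²) + 4 = 2*b² + 4 = 4 + 2*b²)
4051*v((3*0)*(-5 - 5)) = 4051*(4 + 2*((3*0)*(-5 - 5))²) = 4051*(4 + 2*(0*(-10))²) = 4051*(4 + 2*0²) = 4051*(4 + 2*0) = 4051*(4 + 0) = 4051*4 = 16204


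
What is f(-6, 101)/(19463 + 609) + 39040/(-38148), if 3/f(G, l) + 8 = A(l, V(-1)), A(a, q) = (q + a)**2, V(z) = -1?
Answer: -1957459949629/1912735226688 ≈ -1.0234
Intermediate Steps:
A(a, q) = (a + q)**2
f(G, l) = 3/(-8 + (-1 + l)**2) (f(G, l) = 3/(-8 + (l - 1)**2) = 3/(-8 + (-1 + l)**2))
f(-6, 101)/(19463 + 609) + 39040/(-38148) = (3/(-8 + (-1 + 101)**2))/(19463 + 609) + 39040/(-38148) = (3/(-8 + 100**2))/20072 + 39040*(-1/38148) = (3/(-8 + 10000))*(1/20072) - 9760/9537 = (3/9992)*(1/20072) - 9760/9537 = 3/200559424 - 9760/9537 = -1957459949629/1912735226688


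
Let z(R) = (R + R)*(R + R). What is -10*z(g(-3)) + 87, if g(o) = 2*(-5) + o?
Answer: -6673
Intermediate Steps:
g(o) = -10 + o
z(R) = 4*R² (z(R) = (2*R)*(2*R) = 4*R²)
-10*z(g(-3)) + 87 = -40*(-10 - 3)² + 87 = -40*(-13)² + 87 = -40*169 + 87 = -10*676 + 87 = -6760 + 87 = -6673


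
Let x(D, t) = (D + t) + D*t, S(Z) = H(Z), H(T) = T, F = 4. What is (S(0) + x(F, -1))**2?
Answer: 1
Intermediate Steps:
S(Z) = Z
x(D, t) = D + t + D*t
(S(0) + x(F, -1))**2 = (0 + (4 - 1 + 4*(-1)))**2 = (0 + (4 - 1 - 4))**2 = (0 - 1)**2 = (-1)**2 = 1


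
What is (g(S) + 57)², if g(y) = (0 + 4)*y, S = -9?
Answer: 441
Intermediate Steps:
g(y) = 4*y
(g(S) + 57)² = (4*(-9) + 57)² = (-36 + 57)² = 21² = 441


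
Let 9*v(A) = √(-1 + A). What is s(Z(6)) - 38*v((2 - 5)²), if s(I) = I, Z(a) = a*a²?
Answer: 216 - 76*√2/9 ≈ 204.06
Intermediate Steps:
Z(a) = a³
v(A) = √(-1 + A)/9
s(Z(6)) - 38*v((2 - 5)²) = 6³ - 38*√(-1 + (2 - 5)²)/9 = 216 - 38*√(-1 + (-3)²)/9 = 216 - 38*√(-1 + 9)/9 = 216 - 38*√8/9 = 216 - 38*2*√2/9 = 216 - 76*√2/9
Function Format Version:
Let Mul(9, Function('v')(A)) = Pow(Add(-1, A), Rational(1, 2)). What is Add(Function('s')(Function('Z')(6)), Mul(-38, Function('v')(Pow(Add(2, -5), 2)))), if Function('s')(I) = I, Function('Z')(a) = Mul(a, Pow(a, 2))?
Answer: Add(216, Mul(Rational(-76, 9), Pow(2, Rational(1, 2)))) ≈ 204.06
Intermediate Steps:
Function('Z')(a) = Pow(a, 3)
Function('v')(A) = Mul(Rational(1, 9), Pow(Add(-1, A), Rational(1, 2)))
Add(Function('s')(Function('Z')(6)), Mul(-38, Function('v')(Pow(Add(2, -5), 2)))) = Add(Pow(6, 3), Mul(-38, Mul(Rational(1, 9), Pow(Add(-1, Pow(Add(2, -5), 2)), Rational(1, 2))))) = Add(216, Mul(-38, Mul(Rational(1, 9), Pow(Add(-1, Pow(-3, 2)), Rational(1, 2))))) = Add(216, Mul(-38, Mul(Rational(1, 9), Pow(Add(-1, 9), Rational(1, 2))))) = Add(216, Mul(-38, Mul(Rational(1, 9), Pow(8, Rational(1, 2))))) = Add(216, Mul(-38, Mul(Rational(1, 9), Mul(2, Pow(2, Rational(1, 2)))))) = Add(216, Mul(-38, Mul(Rational(2, 9), Pow(2, Rational(1, 2))))) = Add(216, Mul(Rational(-76, 9), Pow(2, Rational(1, 2))))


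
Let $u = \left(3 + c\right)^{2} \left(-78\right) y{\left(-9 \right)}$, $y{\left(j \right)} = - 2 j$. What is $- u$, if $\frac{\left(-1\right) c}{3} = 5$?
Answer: $202176$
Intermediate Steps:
$c = -15$ ($c = \left(-3\right) 5 = -15$)
$u = -202176$ ($u = \left(3 - 15\right)^{2} \left(-78\right) \left(\left(-2\right) \left(-9\right)\right) = \left(-12\right)^{2} \left(-78\right) 18 = 144 \left(-78\right) 18 = \left(-11232\right) 18 = -202176$)
$- u = \left(-1\right) \left(-202176\right) = 202176$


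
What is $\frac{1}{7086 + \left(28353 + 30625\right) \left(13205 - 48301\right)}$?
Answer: $- \frac{1}{2069884802} \approx -4.8312 \cdot 10^{-10}$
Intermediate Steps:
$\frac{1}{7086 + \left(28353 + 30625\right) \left(13205 - 48301\right)} = \frac{1}{7086 + 58978 \left(-35096\right)} = \frac{1}{7086 - 2069891888} = \frac{1}{-2069884802} = - \frac{1}{2069884802}$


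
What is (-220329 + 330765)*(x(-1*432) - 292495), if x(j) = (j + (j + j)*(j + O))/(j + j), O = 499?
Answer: -32294523390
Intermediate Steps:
x(j) = (j + 2*j*(499 + j))/(2*j) (x(j) = (j + (j + j)*(j + 499))/(j + j) = (j + (2*j)*(499 + j))/((2*j)) = (j + 2*j*(499 + j))*(1/(2*j)) = (j + 2*j*(499 + j))/(2*j))
(-220329 + 330765)*(x(-1*432) - 292495) = (-220329 + 330765)*((999/2 - 1*432) - 292495) = 110436*((999/2 - 432) - 292495) = 110436*(135/2 - 292495) = 110436*(-584855/2) = -32294523390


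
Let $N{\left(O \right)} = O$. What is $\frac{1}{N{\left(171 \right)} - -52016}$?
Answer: $\frac{1}{52187} \approx 1.9162 \cdot 10^{-5}$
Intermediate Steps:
$\frac{1}{N{\left(171 \right)} - -52016} = \frac{1}{171 - -52016} = \frac{1}{171 + 52016} = \frac{1}{52187}$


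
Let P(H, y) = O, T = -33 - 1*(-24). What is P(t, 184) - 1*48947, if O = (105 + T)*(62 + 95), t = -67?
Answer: -33875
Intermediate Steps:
T = -9 (T = -33 + 24 = -9)
O = 15072 (O = (105 - 9)*(62 + 95) = 96*157 = 15072)
P(H, y) = 15072
P(t, 184) - 1*48947 = 15072 - 1*48947 = 15072 - 48947 = -33875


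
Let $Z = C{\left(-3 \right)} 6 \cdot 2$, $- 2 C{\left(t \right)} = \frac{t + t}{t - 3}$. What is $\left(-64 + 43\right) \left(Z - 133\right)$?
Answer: $2919$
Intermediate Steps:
$C{\left(t \right)} = - \frac{t}{-3 + t}$ ($C{\left(t \right)} = - \frac{\left(t + t\right) \frac{1}{t - 3}}{2} = - \frac{2 t \frac{1}{-3 + t}}{2} = - \frac{t}{-3 + t}$)
$Z = -6$ ($Z = \left(-1\right) \left(-3\right) \frac{1}{-3 - 3} \cdot 6 \cdot 2 = \left(-1\right) \left(-3\right) \frac{1}{-6} \cdot 6 \cdot 2 = \left(-1\right) \left(-3\right) \left(- \frac{1}{6}\right) 6 \cdot 2 = \left(- \frac{1}{2}\right) 6 \cdot 2 = \left(-3\right) 2 = -6$)
$\left(-64 + 43\right) \left(Z - 133\right) = \left(-64 + 43\right) \left(-6 - 133\right) = \left(-21\right) \left(-139\right) = 2919$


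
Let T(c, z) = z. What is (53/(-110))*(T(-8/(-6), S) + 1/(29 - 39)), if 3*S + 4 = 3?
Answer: 689/3300 ≈ 0.20879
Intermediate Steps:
S = -⅓ (S = -4/3 + (⅓)*3 = -4/3 + 1 = -⅓ ≈ -0.33333)
(53/(-110))*(T(-8/(-6), S) + 1/(29 - 39)) = (53/(-110))*(-⅓ + 1/(29 - 39)) = (53*(-1/110))*(-⅓ + 1/(-10)) = -53*(-⅓ - ⅒)/110 = -53/110*(-13/30) = 689/3300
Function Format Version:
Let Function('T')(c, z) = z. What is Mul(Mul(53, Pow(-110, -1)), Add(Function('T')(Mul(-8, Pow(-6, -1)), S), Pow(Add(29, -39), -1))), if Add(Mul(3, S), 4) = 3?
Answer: Rational(689, 3300) ≈ 0.20879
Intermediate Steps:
S = Rational(-1, 3) (S = Add(Rational(-4, 3), Mul(Rational(1, 3), 3)) = Add(Rational(-4, 3), 1) = Rational(-1, 3) ≈ -0.33333)
Mul(Mul(53, Pow(-110, -1)), Add(Function('T')(Mul(-8, Pow(-6, -1)), S), Pow(Add(29, -39), -1))) = Mul(Mul(53, Pow(-110, -1)), Add(Rational(-1, 3), Pow(Add(29, -39), -1))) = Mul(Mul(53, Rational(-1, 110)), Add(Rational(-1, 3), Pow(-10, -1))) = Mul(Rational(-53, 110), Add(Rational(-1, 3), Rational(-1, 10))) = Mul(Rational(-53, 110), Rational(-13, 30)) = Rational(689, 3300)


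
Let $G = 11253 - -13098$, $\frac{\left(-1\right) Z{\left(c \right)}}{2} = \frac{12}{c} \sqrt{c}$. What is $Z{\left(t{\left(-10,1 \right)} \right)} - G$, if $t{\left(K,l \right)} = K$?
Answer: $-24351 + \frac{12 i \sqrt{10}}{5} \approx -24351.0 + 7.5895 i$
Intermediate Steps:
$Z{\left(c \right)} = - \frac{24}{\sqrt{c}}$ ($Z{\left(c \right)} = - 2 \frac{12}{c} \sqrt{c} = - 2 \frac{12}{\sqrt{c}} = - \frac{24}{\sqrt{c}}$)
$G = 24351$ ($G = 11253 + 13098 = 24351$)
$Z{\left(t{\left(-10,1 \right)} \right)} - G = - \frac{24}{i \sqrt{10}} - 24351 = - 24 \left(- \frac{i \sqrt{10}}{10}\right) - 24351 = \frac{12 i \sqrt{10}}{5} - 24351 = -24351 + \frac{12 i \sqrt{10}}{5}$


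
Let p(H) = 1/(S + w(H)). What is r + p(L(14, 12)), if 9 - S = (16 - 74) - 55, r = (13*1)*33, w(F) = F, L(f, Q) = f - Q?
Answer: 53197/124 ≈ 429.01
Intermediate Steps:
r = 429 (r = 13*33 = 429)
S = 122 (S = 9 - ((16 - 74) - 55) = 9 - (-58 - 55) = 9 - 1*(-113) = 9 + 113 = 122)
p(H) = 1/(122 + H)
r + p(L(14, 12)) = 429 + 1/(122 + (14 - 1*12)) = 429 + 1/(122 + (14 - 12)) = 429 + 1/(122 + 2) = 429 + 1/124 = 53197/124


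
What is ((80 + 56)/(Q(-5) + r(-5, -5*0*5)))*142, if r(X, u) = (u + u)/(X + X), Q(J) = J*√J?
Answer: 19312*I*√5/25 ≈ 1727.3*I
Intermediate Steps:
Q(J) = J^(3/2)
r(X, u) = u/X (r(X, u) = (2*u)/((2*X)) = (2*u)*(1/(2*X)) = u/X)
((80 + 56)/(Q(-5) + r(-5, -5*0*5)))*142 = ((80 + 56)/((-5)^(3/2) + (-5*0*5)/(-5)))*142 = (136/(-5*I*√5 + (0*5)*(-⅕)))*142 = (136/(-5*I*√5 + 0*(-⅕)))*142 = (136/(-5*I*√5 + 0))*142 = (136/((-5*I*√5)))*142 = (136*(I*√5/25))*142 = (136*I*√5/25)*142 = 19312*I*√5/25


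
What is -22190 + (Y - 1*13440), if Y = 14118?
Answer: -21512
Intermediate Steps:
-22190 + (Y - 1*13440) = -22190 + (14118 - 1*13440) = -22190 + (14118 - 13440) = -22190 + 678 = -21512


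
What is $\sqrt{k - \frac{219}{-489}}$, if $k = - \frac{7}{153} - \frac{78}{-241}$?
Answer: $\frac{\sqrt{2912984903890}}{2003433} \approx 0.85191$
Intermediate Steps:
$k = \frac{10247}{36873}$ ($k = \left(-7\right) \frac{1}{153} - - \frac{78}{241} = - \frac{7}{153} + \frac{78}{241} = \frac{10247}{36873} \approx 0.2779$)
$\sqrt{k - \frac{219}{-489}} = \sqrt{\frac{10247}{36873} - \frac{219}{-489}} = \sqrt{\frac{10247}{36873} - - \frac{73}{163}} = \sqrt{\frac{10247}{36873} + \frac{73}{163}} = \sqrt{\frac{4361990}{6010299}} = \frac{\sqrt{2912984903890}}{2003433}$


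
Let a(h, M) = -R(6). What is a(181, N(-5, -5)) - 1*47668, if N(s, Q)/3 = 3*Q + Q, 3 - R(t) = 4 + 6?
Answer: -47661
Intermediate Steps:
R(t) = -7 (R(t) = 3 - (4 + 6) = 3 - 1*10 = 3 - 10 = -7)
N(s, Q) = 12*Q (N(s, Q) = 3*(3*Q + Q) = 3*(4*Q) = 12*Q)
a(h, M) = 7 (a(h, M) = -1*(-7) = 7)
a(181, N(-5, -5)) - 1*47668 = 7 - 1*47668 = 7 - 47668 = -47661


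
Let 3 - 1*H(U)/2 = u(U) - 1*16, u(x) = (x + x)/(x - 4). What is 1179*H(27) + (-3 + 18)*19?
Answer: 909669/23 ≈ 39551.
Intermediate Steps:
u(x) = 2*x/(-4 + x) (u(x) = (2*x)/(-4 + x) = 2*x/(-4 + x))
H(U) = 38 - 4*U/(-4 + U) (H(U) = 6 - 2*(2*U/(-4 + U) - 1*16) = 6 - 2*(2*U/(-4 + U) - 16) = 6 - 2*(-16 + 2*U/(-4 + U)) = 6 + (32 - 4*U/(-4 + U)) = 38 - 4*U/(-4 + U))
1179*H(27) + (-3 + 18)*19 = 1179*(2*(-76 + 17*27)/(-4 + 27)) + (-3 + 18)*19 = 1179*(2*(-76 + 459)/23) + 15*19 = 1179*(2*(1/23)*383) + 285 = 1179*(766/23) + 285 = 903114/23 + 285 = 909669/23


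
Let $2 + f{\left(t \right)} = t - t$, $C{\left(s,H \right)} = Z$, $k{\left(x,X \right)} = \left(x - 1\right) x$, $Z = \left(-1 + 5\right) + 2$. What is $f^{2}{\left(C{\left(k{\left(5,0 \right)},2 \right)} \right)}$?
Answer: $4$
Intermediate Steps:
$Z = 6$ ($Z = 4 + 2 = 6$)
$k{\left(x,X \right)} = x \left(-1 + x\right)$ ($k{\left(x,X \right)} = \left(-1 + x\right) x = x \left(-1 + x\right)$)
$C{\left(s,H \right)} = 6$
$f{\left(t \right)} = -2$ ($f{\left(t \right)} = -2 + \left(t - t\right) = -2 + 0 = -2$)
$f^{2}{\left(C{\left(k{\left(5,0 \right)},2 \right)} \right)} = \left(-2\right)^{2} = 4$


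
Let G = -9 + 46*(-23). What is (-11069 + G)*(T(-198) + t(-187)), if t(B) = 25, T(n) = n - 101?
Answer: 3325264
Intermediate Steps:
G = -1067 (G = -9 - 1058 = -1067)
T(n) = -101 + n
(-11069 + G)*(T(-198) + t(-187)) = (-11069 - 1067)*((-101 - 198) + 25) = -12136*(-299 + 25) = -12136*(-274) = 3325264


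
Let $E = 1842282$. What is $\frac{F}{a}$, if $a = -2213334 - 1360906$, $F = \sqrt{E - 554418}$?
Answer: $- \frac{3 \sqrt{35774}}{1787120} \approx -0.00031751$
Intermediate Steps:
$F = 6 \sqrt{35774}$ ($F = \sqrt{1842282 - 554418} = \sqrt{1287864} = 6 \sqrt{35774} \approx 1134.8$)
$a = -3574240$
$\frac{F}{a} = \frac{6 \sqrt{35774}}{-3574240} = 6 \sqrt{35774} \left(- \frac{1}{3574240}\right) = - \frac{3 \sqrt{35774}}{1787120}$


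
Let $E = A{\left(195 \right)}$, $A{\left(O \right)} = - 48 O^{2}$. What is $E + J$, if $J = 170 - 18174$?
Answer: $-1843204$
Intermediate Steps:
$J = -18004$ ($J = 170 - 18174 = -18004$)
$E = -1825200$ ($E = - 48 \cdot 195^{2} = \left(-48\right) 38025 = -1825200$)
$E + J = -1825200 - 18004 = -1843204$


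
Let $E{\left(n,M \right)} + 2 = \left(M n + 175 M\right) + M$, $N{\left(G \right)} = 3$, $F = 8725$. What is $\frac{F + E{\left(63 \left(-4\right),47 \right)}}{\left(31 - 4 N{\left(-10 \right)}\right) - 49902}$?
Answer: $- \frac{5151}{49883} \approx -0.10326$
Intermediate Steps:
$E{\left(n,M \right)} = -2 + 176 M + M n$ ($E{\left(n,M \right)} = -2 + \left(\left(M n + 175 M\right) + M\right) = -2 + \left(\left(175 M + M n\right) + M\right) = -2 + \left(176 M + M n\right) = -2 + 176 M + M n$)
$\frac{F + E{\left(63 \left(-4\right),47 \right)}}{\left(31 - 4 N{\left(-10 \right)}\right) - 49902} = \frac{8725 + \left(-2 + 176 \cdot 47 + 47 \cdot 63 \left(-4\right)\right)}{\left(31 - 12\right) - 49902} = \frac{8725 + \left(-2 + 8272 + 47 \left(-252\right)\right)}{\left(31 - 12\right) - 49902} = \frac{8725 - 3574}{19 - 49902} = \frac{8725 - 3574}{-49883} = 5151 \left(- \frac{1}{49883}\right) = - \frac{5151}{49883}$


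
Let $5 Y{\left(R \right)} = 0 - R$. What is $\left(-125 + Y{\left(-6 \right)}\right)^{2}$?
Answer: $\frac{383161}{25} \approx 15326.0$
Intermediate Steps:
$Y{\left(R \right)} = - \frac{R}{5}$ ($Y{\left(R \right)} = \frac{0 - R}{5} = \frac{\left(-1\right) R}{5} = - \frac{R}{5}$)
$\left(-125 + Y{\left(-6 \right)}\right)^{2} = \left(-125 - - \frac{6}{5}\right)^{2} = \left(-125 + \frac{6}{5}\right)^{2} = \left(- \frac{619}{5}\right)^{2} = \frac{383161}{25}$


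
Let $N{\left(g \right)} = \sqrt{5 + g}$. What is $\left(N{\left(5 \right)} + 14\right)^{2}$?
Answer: $\left(14 + \sqrt{10}\right)^{2} \approx 294.54$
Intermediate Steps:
$\left(N{\left(5 \right)} + 14\right)^{2} = \left(\sqrt{5 + 5} + 14\right)^{2} = \left(\sqrt{10} + 14\right)^{2} = \left(14 + \sqrt{10}\right)^{2}$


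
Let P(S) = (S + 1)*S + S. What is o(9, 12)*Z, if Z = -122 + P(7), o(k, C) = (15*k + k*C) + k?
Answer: -14868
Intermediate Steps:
P(S) = S + S*(1 + S) (P(S) = (1 + S)*S + S = S*(1 + S) + S = S + S*(1 + S))
o(k, C) = 16*k + C*k (o(k, C) = (15*k + C*k) + k = 16*k + C*k)
Z = -59 (Z = -122 + 7*(2 + 7) = -122 + 7*9 = -122 + 63 = -59)
o(9, 12)*Z = (9*(16 + 12))*(-59) = (9*28)*(-59) = 252*(-59) = -14868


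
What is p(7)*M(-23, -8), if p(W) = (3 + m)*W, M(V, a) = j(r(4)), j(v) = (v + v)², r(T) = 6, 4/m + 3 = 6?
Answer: 4368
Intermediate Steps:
m = 4/3 (m = 4/(-3 + 6) = 4/3 ≈ 1.3333)
j(v) = 4*v² (j(v) = (2*v)² = 4*v²)
M(V, a) = 144 (M(V, a) = 4*6² = 4*36 = 144)
p(W) = 13*W/3 (p(W) = (3 + 4/3)*W = 13*W/3)
p(7)*M(-23, -8) = ((13/3)*7)*144 = (91/3)*144 = 4368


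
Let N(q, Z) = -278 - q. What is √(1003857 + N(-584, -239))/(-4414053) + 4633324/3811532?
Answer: 1158331/952883 - √1004163/4414053 ≈ 1.2154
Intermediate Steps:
√(1003857 + N(-584, -239))/(-4414053) + 4633324/3811532 = √(1003857 + (-278 - 1*(-584)))/(-4414053) + 4633324/3811532 = √(1003857 + (-278 + 584))*(-1/4414053) + 4633324*(1/3811532) = √(1003857 + 306)*(-1/4414053) + 1158331/952883 = √1004163*(-1/4414053) + 1158331/952883 = -√1004163/4414053 + 1158331/952883 = 1158331/952883 - √1004163/4414053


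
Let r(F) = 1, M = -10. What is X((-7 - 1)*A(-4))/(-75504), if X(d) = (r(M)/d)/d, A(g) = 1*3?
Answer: -1/43490304 ≈ -2.2994e-8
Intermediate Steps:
A(g) = 3
X(d) = d⁻² (X(d) = (1/d)/d = 1/(d*d) = d⁻²)
X((-7 - 1)*A(-4))/(-75504) = 1/(((-7 - 1)*3)²*(-75504)) = -1/75504/(-8*3)² = -1/75504/(-24)² = (1/576)*(-1/75504) = -1/43490304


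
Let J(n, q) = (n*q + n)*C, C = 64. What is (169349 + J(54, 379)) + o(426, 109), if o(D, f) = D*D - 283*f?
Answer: 1633258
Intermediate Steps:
o(D, f) = D**2 - 283*f
J(n, q) = 64*n + 64*n*q (J(n, q) = (n*q + n)*64 = (n + n*q)*64 = 64*n + 64*n*q)
(169349 + J(54, 379)) + o(426, 109) = (169349 + 64*54*(1 + 379)) + (426**2 - 283*109) = (169349 + 64*54*380) + (181476 - 30847) = (169349 + 1313280) + 150629 = 1482629 + 150629 = 1633258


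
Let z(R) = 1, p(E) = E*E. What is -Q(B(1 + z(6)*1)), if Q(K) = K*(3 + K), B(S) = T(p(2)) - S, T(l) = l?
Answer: -10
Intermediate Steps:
p(E) = E**2
B(S) = 4 - S (B(S) = 2**2 - S = 4 - S)
-Q(B(1 + z(6)*1)) = -(4 - (1 + 1*1))*(3 + (4 - (1 + 1*1))) = -(4 - (1 + 1))*(3 + (4 - (1 + 1))) = -(4 - 1*2)*(3 + (4 - 1*2)) = -(4 - 2)*(3 + (4 - 2)) = -2*(3 + 2) = -2*5 = -1*10 = -10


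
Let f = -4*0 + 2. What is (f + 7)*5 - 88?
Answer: -43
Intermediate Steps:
f = 2 (f = 0 + 2 = 2)
(f + 7)*5 - 88 = (2 + 7)*5 - 88 = 9*5 - 88 = 45 - 88 = -43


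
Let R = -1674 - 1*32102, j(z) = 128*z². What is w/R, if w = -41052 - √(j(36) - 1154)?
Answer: 10263/8444 + √164734/33776 ≈ 1.2274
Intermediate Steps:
R = -33776 (R = -1674 - 32102 = -33776)
w = -41052 - √164734 (w = -41052 - √(128*36² - 1154) = -41052 - √(128*1296 - 1154) = -41052 - √(165888 - 1154) = -41052 - √164734 ≈ -41458.)
w/R = (-41052 - √164734)/(-33776) = (-41052 - √164734)*(-1/33776) = 10263/8444 + √164734/33776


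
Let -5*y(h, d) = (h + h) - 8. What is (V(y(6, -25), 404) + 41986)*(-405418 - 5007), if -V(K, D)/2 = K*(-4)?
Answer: -17229477330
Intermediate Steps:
y(h, d) = 8/5 - 2*h/5 (y(h, d) = -((h + h) - 8)/5 = -(2*h - 8)/5 = -(-8 + 2*h)/5 = 8/5 - 2*h/5)
V(K, D) = 8*K (V(K, D) = -2*K*(-4) = -(-8)*K = 8*K)
(V(y(6, -25), 404) + 41986)*(-405418 - 5007) = (8*(8/5 - ⅖*6) + 41986)*(-405418 - 5007) = (8*(8/5 - 12/5) + 41986)*(-410425) = (8*(-⅘) + 41986)*(-410425) = (-32/5 + 41986)*(-410425) = (209898/5)*(-410425) = -17229477330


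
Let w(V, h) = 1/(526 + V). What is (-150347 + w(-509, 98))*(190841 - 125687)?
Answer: -166526978292/17 ≈ -9.7957e+9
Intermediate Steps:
(-150347 + w(-509, 98))*(190841 - 125687) = (-150347 + 1/(526 - 509))*(190841 - 125687) = (-150347 + 1/17)*65154 = -2555898/17*65154 = -166526978292/17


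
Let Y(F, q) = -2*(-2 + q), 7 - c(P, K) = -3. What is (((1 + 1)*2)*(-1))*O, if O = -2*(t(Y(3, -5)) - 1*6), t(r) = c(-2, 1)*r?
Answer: 1072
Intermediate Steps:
c(P, K) = 10 (c(P, K) = 7 - 1*(-3) = 7 + 3 = 10)
Y(F, q) = 4 - 2*q
t(r) = 10*r
O = -268 (O = -2*(10*(4 - 2*(-5)) - 1*6) = -2*(10*(4 + 10) - 6) = -2*(10*14 - 6) = -2*(140 - 6) = -2*134 = -268)
(((1 + 1)*2)*(-1))*O = (((1 + 1)*2)*(-1))*(-268) = ((2*2)*(-1))*(-268) = (4*(-1))*(-268) = -4*(-268) = 1072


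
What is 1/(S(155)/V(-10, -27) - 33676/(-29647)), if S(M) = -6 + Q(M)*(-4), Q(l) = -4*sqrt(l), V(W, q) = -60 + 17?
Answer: -6686436145/103976802202 - 151178472748*sqrt(155)/8058202170655 ≈ -0.29788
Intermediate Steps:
V(W, q) = -43
S(M) = -6 + 16*sqrt(M) (S(M) = -6 - 4*sqrt(M)*(-4) = -6 + 16*sqrt(M))
1/(S(155)/V(-10, -27) - 33676/(-29647)) = 1/((-6 + 16*sqrt(155))/(-43) - 33676/(-29647)) = 1/((-6 + 16*sqrt(155))*(-1/43) - 33676*(-1/29647)) = 1/((6/43 - 16*sqrt(155)/43) + 33676/29647) = 1/(1625950/1274821 - 16*sqrt(155)/43)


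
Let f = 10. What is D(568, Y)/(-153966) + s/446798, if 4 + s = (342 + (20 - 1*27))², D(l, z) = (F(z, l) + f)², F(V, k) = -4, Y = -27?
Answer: 2877022293/11465283478 ≈ 0.25093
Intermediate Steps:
D(l, z) = 36 (D(l, z) = (-4 + 10)² = 6² = 36)
s = 112221 (s = -4 + (342 + (20 - 1*27))² = -4 + (342 + (20 - 27))² = -4 + (342 - 7)² = -4 + 335² = -4 + 112225 = 112221)
D(568, Y)/(-153966) + s/446798 = 36/(-153966) + 112221/446798 = 36*(-1/153966) + 112221*(1/446798) = -6/25661 + 112221/446798 = 2877022293/11465283478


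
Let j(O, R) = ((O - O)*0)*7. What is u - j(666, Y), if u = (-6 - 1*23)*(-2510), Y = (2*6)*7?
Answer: 72790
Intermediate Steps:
Y = 84 (Y = 12*7 = 84)
j(O, R) = 0 (j(O, R) = (0*0)*7 = 0*7 = 0)
u = 72790 (u = (-6 - 23)*(-2510) = -29*(-2510) = 72790)
u - j(666, Y) = 72790 - 1*0 = 72790 + 0 = 72790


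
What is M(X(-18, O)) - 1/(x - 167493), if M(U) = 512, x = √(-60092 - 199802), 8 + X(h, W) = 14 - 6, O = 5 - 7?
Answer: 14363732618309/28054164943 + I*√259894/28054164943 ≈ 512.0 + 1.8172e-8*I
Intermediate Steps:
O = -2
X(h, W) = 0 (X(h, W) = -8 + (14 - 6) = -8 + 8 = 0)
x = I*√259894 (x = √(-259894) = I*√259894 ≈ 509.8*I)
M(X(-18, O)) - 1/(x - 167493) = 512 - 1/(I*√259894 - 167493) = 512 - 1/(-167493 + I*√259894)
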